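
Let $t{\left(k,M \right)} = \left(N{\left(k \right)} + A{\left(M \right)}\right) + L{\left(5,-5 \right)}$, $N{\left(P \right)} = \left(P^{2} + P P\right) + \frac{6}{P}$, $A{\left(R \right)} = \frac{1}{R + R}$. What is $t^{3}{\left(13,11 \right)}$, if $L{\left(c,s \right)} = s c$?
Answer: $\frac{720841525357247}{23393656} \approx 3.0814 \cdot 10^{7}$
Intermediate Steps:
$A{\left(R \right)} = \frac{1}{2 R}$
$L{\left(c,s \right)} = c s$
$N{\left(P \right)} = 2 P^{2} + \frac{6}{P}$ ($N{\left(P \right)} = \left(P^{2} + P^{2}\right) + \frac{6}{P} = 2 P^{2} + \frac{6}{P}$)
$t{\left(k,M \right)} = -25 + \frac{1}{2 M} + \frac{2 \left(3 + k^{3}\right)}{k}$ ($t{\left(k,M \right)} = \left(\frac{2 \left(3 + k^{3}\right)}{k} + \frac{1}{2 M}\right) + 5 \left(-5\right) = \left(\frac{1}{2 M} + \frac{2 \left(3 + k^{3}\right)}{k}\right) - 25 = -25 + \frac{1}{2 M} + \frac{2 \left(3 + k^{3}\right)}{k}$)
$t^{3}{\left(13,11 \right)} = \left(-25 + \frac{1}{2 \cdot 11} + 2 \cdot 13^{2} + \frac{6}{13}\right)^{3} = \left(-25 + \frac{1}{2} \cdot \frac{1}{11} + 2 \cdot 169 + 6 \cdot \frac{1}{13}\right)^{3} = \left(-25 + \frac{1}{22} + 338 + \frac{6}{13}\right)^{3} = \left(\frac{89663}{286}\right)^{3} = \frac{720841525357247}{23393656}$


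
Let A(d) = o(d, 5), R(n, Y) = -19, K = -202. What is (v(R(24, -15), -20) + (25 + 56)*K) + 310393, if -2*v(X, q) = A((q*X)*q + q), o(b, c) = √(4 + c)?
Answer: 588059/2 ≈ 2.9403e+5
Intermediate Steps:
A(d) = 3 (A(d) = √(4 + 5) = √9 = 3)
v(X, q) = -3/2 (v(X, q) = -½*3 = -3/2)
(v(R(24, -15), -20) + (25 + 56)*K) + 310393 = (-3/2 + (25 + 56)*(-202)) + 310393 = (-3/2 + 81*(-202)) + 310393 = (-3/2 - 16362) + 310393 = -32727/2 + 310393 = 588059/2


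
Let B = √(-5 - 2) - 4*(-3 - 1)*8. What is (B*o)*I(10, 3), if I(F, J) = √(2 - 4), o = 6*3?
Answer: -18*√14 + 2304*I*√2 ≈ -67.35 + 3258.3*I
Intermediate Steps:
o = 18
I(F, J) = I*√2 (I(F, J) = √(-2) = I*√2)
B = 128 + I*√7 (B = √(-7) - 4*(-4)*8 = I*√7 + 16*8 = I*√7 + 128 = 128 + I*√7 ≈ 128.0 + 2.6458*I)
(B*o)*I(10, 3) = ((128 + I*√7)*18)*(I*√2) = (2304 + 18*I*√7)*(I*√2) = I*√2*(2304 + 18*I*√7)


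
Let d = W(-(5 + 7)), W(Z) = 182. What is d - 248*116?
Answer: -28586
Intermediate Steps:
d = 182
d - 248*116 = 182 - 248*116 = 182 - 28768 = -28586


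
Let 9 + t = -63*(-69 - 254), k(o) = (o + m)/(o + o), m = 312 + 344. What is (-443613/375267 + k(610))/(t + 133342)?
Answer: -11019973/11726595895780 ≈ -9.3974e-7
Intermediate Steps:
m = 656
k(o) = (656 + o)/(2*o) (k(o) = (o + 656)/(o + o) = (656 + o)/((2*o)) = (656 + o)*(1/(2*o)) = (656 + o)/(2*o))
t = 20340 (t = -9 - 63*(-69 - 254) = -9 - 63*(-323) = -9 + 20349 = 20340)
(-443613/375267 + k(610))/(t + 133342) = (-443613/375267 + (½)*(656 + 610)/610)/(20340 + 133342) = (-443613*1/375267 + (½)*(1/610)*1266)/153682 = (-147871/125089 + 633/610)*(1/153682) = -11019973/76304290*1/153682 = -11019973/11726595895780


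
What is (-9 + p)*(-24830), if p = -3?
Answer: 297960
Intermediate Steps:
(-9 + p)*(-24830) = (-9 - 3)*(-24830) = -12*(-24830) = 297960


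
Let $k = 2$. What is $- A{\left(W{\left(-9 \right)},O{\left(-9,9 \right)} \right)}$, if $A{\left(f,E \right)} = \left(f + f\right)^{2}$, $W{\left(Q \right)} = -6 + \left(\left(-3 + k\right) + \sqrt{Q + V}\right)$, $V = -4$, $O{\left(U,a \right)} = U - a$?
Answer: $-144 + 56 i \sqrt{13} \approx -144.0 + 201.91 i$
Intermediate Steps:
$W{\left(Q \right)} = -7 + \sqrt{-4 + Q}$ ($W{\left(Q \right)} = -6 + \left(\left(-3 + 2\right) + \sqrt{Q - 4}\right) = -6 + \left(-1 + \sqrt{-4 + Q}\right) = -7 + \sqrt{-4 + Q}$)
$A{\left(f,E \right)} = 4 f^{2}$ ($A{\left(f,E \right)} = \left(2 f\right)^{2} = 4 f^{2}$)
$- A{\left(W{\left(-9 \right)},O{\left(-9,9 \right)} \right)} = - 4 \left(-7 + \sqrt{-4 - 9}\right)^{2} = - 4 \left(-7 + \sqrt{-13}\right)^{2} = - 4 \left(-7 + i \sqrt{13}\right)^{2}$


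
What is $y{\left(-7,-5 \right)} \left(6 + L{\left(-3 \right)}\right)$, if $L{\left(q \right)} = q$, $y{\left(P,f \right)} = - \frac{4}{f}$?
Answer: $\frac{12}{5} \approx 2.4$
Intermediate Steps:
$y{\left(-7,-5 \right)} \left(6 + L{\left(-3 \right)}\right) = - \frac{4}{-5} \left(6 - 3\right) = \left(-4\right) \left(- \frac{1}{5}\right) 3 = \frac{4}{5} \cdot 3 = \frac{12}{5}$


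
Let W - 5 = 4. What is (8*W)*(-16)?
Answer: -1152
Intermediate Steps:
W = 9 (W = 5 + 4 = 9)
(8*W)*(-16) = (8*9)*(-16) = 72*(-16) = -1152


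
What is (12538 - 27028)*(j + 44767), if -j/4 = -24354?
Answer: -2060231670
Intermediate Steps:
j = 97416 (j = -4*(-24354) = 97416)
(12538 - 27028)*(j + 44767) = (12538 - 27028)*(97416 + 44767) = -14490*142183 = -2060231670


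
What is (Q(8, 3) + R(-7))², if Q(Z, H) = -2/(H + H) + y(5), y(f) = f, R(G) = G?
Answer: 49/9 ≈ 5.4444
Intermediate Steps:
Q(Z, H) = 5 - 1/H (Q(Z, H) = -2/(H + H) + 5 = -2/(2*H) + 5 = (1/(2*H))*(-2) + 5 = -1/H + 5 = 5 - 1/H)
(Q(8, 3) + R(-7))² = ((5 - 1/3) - 7)² = ((5 - 1*⅓) - 7)² = ((5 - ⅓) - 7)² = (14/3 - 7)² = (-7/3)² = 49/9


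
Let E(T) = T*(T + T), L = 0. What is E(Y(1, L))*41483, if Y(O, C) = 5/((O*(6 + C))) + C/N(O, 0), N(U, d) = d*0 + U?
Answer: 1037075/18 ≈ 57615.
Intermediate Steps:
N(U, d) = U (N(U, d) = 0 + U = U)
Y(O, C) = C/O + 5/(O*(6 + C)) (Y(O, C) = 5/((O*(6 + C))) + C/O = 5*(1/(O*(6 + C))) + C/O = 5/(O*(6 + C)) + C/O = C/O + 5/(O*(6 + C)))
E(T) = 2*T**2 (E(T) = T*(2*T) = 2*T**2)
E(Y(1, L))*41483 = (2*((5 + 0**2 + 6*0)/(1*(6 + 0)))**2)*41483 = (2*(1*(5 + 0 + 0)/6)**2)*41483 = (2*(1*(1/6)*5)**2)*41483 = (2*(5/6)**2)*41483 = (2*(25/36))*41483 = (25/18)*41483 = 1037075/18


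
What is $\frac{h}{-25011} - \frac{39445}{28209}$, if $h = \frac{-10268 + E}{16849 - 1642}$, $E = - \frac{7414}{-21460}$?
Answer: $- \frac{53658267379155151}{38374325960670630} \approx -1.3983$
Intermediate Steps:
$E = \frac{3707}{10730}$ ($E = \left(-7414\right) \left(- \frac{1}{21460}\right) = \frac{3707}{10730} \approx 0.34548$)
$h = - \frac{110171933}{163171110}$ ($h = \frac{-10268 + \frac{3707}{10730}}{16849 - 1642} = - \frac{110171933}{10730 \cdot 15207} = \left(- \frac{110171933}{10730}\right) \frac{1}{15207} = - \frac{110171933}{163171110} \approx -0.67519$)
$\frac{h}{-25011} - \frac{39445}{28209} = - \frac{110171933}{163171110 \left(-25011\right)} - \frac{39445}{28209} = \left(- \frac{110171933}{163171110}\right) \left(- \frac{1}{25011}\right) - \frac{39445}{28209} = \frac{110171933}{4081072632210} - \frac{39445}{28209} = - \frac{53658267379155151}{38374325960670630}$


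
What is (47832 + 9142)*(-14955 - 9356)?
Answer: -1385094914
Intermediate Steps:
(47832 + 9142)*(-14955 - 9356) = 56974*(-24311) = -1385094914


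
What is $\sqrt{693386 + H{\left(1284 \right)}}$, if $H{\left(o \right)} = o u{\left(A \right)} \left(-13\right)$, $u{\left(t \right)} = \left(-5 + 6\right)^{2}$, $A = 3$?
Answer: $\sqrt{676694} \approx 822.61$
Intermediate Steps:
$u{\left(t \right)} = 1$ ($u{\left(t \right)} = 1^{2} = 1$)
$H{\left(o \right)} = - 13 o$ ($H{\left(o \right)} = o 1 \left(-13\right) = o \left(-13\right) = - 13 o$)
$\sqrt{693386 + H{\left(1284 \right)}} = \sqrt{693386 - 16692} = \sqrt{676694}$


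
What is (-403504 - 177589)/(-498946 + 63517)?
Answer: 581093/435429 ≈ 1.3345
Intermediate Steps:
(-403504 - 177589)/(-498946 + 63517) = -581093/(-435429) = -581093*(-1/435429) = 581093/435429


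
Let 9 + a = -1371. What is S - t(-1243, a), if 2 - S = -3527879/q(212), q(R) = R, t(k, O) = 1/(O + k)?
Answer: 9254738981/556076 ≈ 16643.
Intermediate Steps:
a = -1380 (a = -9 - 1371 = -1380)
S = 3528303/212 (S = 2 - (-3527879)/212 = 2 - 1*(-3527879/212) = 2 + 3527879/212 = 3528303/212 ≈ 16643.)
S - t(-1243, a) = 3528303/212 - 1/(-1380 - 1243) = 3528303/212 - 1/(-2623) = 3528303/212 - 1*(-1/2623) = 3528303/212 + 1/2623 = 9254738981/556076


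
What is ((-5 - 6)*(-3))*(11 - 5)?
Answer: 198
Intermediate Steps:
((-5 - 6)*(-3))*(11 - 5) = -11*(-3)*6 = 33*6 = 198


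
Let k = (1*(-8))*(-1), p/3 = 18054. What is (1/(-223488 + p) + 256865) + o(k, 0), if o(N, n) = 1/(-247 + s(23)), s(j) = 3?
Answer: 5306258519995/20657772 ≈ 2.5687e+5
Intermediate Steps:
p = 54162 (p = 3*18054 = 54162)
k = 8 (k = -8*(-1) = 8)
o(N, n) = -1/244 (o(N, n) = 1/(-247 + 3) = 1/(-244) = -1/244)
(1/(-223488 + p) + 256865) + o(k, 0) = (1/(-223488 + 54162) + 256865) - 1/244 = (1/(-169326) + 256865) - 1/244 = (-1/169326 + 256865) - 1/244 = 43493922989/169326 - 1/244 = 5306258519995/20657772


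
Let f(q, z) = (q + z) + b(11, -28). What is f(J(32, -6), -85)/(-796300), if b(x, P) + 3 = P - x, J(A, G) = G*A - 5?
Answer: 81/199075 ≈ 0.00040688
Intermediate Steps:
J(A, G) = -5 + A*G (J(A, G) = A*G - 5 = -5 + A*G)
b(x, P) = -3 + P - x (b(x, P) = -3 + (P - x) = -3 + P - x)
f(q, z) = -42 + q + z (f(q, z) = (q + z) + (-3 - 28 - 1*11) = (q + z) + (-3 - 28 - 11) = (q + z) - 42 = -42 + q + z)
f(J(32, -6), -85)/(-796300) = (-42 + (-5 + 32*(-6)) - 85)/(-796300) = (-42 + (-5 - 192) - 85)*(-1/796300) = (-42 - 197 - 85)*(-1/796300) = -324*(-1/796300) = 81/199075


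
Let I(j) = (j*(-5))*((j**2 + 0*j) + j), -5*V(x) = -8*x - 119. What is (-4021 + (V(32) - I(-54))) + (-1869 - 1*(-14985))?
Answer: -763570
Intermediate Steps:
V(x) = 119/5 + 8*x/5 (V(x) = -(-8*x - 119)/5 = -(-119 - 8*x)/5 = 119/5 + 8*x/5)
I(j) = -5*j*(j + j**2) (I(j) = (-5*j)*((j**2 + 0) + j) = (-5*j)*(j**2 + j) = (-5*j)*(j + j**2) = -5*j*(j + j**2))
(-4021 + (V(32) - I(-54))) + (-1869 - 1*(-14985)) = (-4021 + ((119/5 + (8/5)*32) - 5*(-54)**2*(-1 - 1*(-54)))) + (-1869 - 1*(-14985)) = (-4021 + ((119/5 + 256/5) - 5*2916*(-1 + 54))) + (-1869 + 14985) = (-4021 + (75 - 5*2916*53)) + 13116 = (-4021 + (75 - 1*772740)) + 13116 = (-4021 + (75 - 772740)) + 13116 = (-4021 - 772665) + 13116 = -776686 + 13116 = -763570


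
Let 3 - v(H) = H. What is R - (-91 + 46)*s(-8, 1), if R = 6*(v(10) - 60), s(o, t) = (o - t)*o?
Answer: 2838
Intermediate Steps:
s(o, t) = o*(o - t)
v(H) = 3 - H
R = -402 (R = 6*((3 - 1*10) - 60) = 6*((3 - 10) - 60) = 6*(-7 - 60) = 6*(-67) = -402)
R - (-91 + 46)*s(-8, 1) = -402 - (-91 + 46)*(-8*(-8 - 1*1)) = -402 - (-45)*(-8*(-8 - 1)) = -402 - (-45)*(-8*(-9)) = -402 - (-45)*72 = -402 - 1*(-3240) = -402 + 3240 = 2838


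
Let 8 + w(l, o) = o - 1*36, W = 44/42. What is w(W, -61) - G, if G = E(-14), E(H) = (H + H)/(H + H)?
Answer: -106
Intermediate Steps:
W = 22/21 (W = 44*(1/42) = 22/21 ≈ 1.0476)
E(H) = 1 (E(H) = (2*H)/((2*H)) = (2*H)*(1/(2*H)) = 1)
G = 1
w(l, o) = -44 + o (w(l, o) = -8 + (o - 1*36) = -8 + (o - 36) = -8 + (-36 + o) = -44 + o)
w(W, -61) - G = (-44 - 61) - 1*1 = -105 - 1 = -106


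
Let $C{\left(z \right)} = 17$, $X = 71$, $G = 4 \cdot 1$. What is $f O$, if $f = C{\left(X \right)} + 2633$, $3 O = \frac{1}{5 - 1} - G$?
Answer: $- \frac{6625}{2} \approx -3312.5$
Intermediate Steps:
$G = 4$
$O = - \frac{5}{4}$ ($O = \frac{\frac{1}{5 - 1} - 4}{3} = \frac{\frac{1}{4} - 4}{3} = \frac{1}{3} \left(- \frac{15}{4}\right) = - \frac{5}{4} \approx -1.25$)
$f = 2650$ ($f = 17 + 2633 = 2650$)
$f O = 2650 \left(- \frac{5}{4}\right) = - \frac{6625}{2}$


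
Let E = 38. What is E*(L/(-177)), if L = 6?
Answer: -76/59 ≈ -1.2881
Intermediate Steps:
E*(L/(-177)) = 38*(6/(-177)) = 38*(6*(-1/177)) = 38*(-2/59) = -76/59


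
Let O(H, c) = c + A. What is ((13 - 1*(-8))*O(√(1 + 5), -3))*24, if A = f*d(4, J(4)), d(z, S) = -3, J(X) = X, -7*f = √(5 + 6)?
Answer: -1512 + 216*√11 ≈ -795.61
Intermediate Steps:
f = -√11/7 (f = -√(5 + 6)/7 = -√11/7 ≈ -0.47380)
A = 3*√11/7 (A = -√11/7*(-3) = 3*√11/7 ≈ 1.4214)
O(H, c) = c + 3*√11/7
((13 - 1*(-8))*O(√(1 + 5), -3))*24 = ((13 - 1*(-8))*(-3 + 3*√11/7))*24 = ((13 + 8)*(-3 + 3*√11/7))*24 = (21*(-3 + 3*√11/7))*24 = (-63 + 9*√11)*24 = -1512 + 216*√11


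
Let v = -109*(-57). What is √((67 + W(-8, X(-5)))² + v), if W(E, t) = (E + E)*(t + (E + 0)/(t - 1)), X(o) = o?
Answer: √198046/3 ≈ 148.34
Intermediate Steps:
W(E, t) = 2*E*(t + E/(-1 + t)) (W(E, t) = (2*E)*(t + E/(-1 + t)) = 2*E*(t + E/(-1 + t)))
v = 6213
√((67 + W(-8, X(-5)))² + v) = √((67 + 2*(-8)*(-8 + (-5)² - 1*(-5))/(-1 - 5))² + 6213) = √((67 + 2*(-8)*(-8 + 25 + 5)/(-6))² + 6213) = √((67 + 2*(-8)*(-⅙)*22)² + 6213) = √((67 + 176/3)² + 6213) = √((377/3)² + 6213) = √(142129/9 + 6213) = √(198046/9) = √198046/3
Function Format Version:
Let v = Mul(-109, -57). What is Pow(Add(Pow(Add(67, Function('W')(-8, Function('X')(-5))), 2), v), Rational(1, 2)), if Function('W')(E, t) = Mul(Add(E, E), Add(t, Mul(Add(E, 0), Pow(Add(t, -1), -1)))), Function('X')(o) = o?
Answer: Mul(Rational(1, 3), Pow(198046, Rational(1, 2))) ≈ 148.34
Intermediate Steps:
Function('W')(E, t) = Mul(2, E, Add(t, Mul(E, Pow(Add(-1, t), -1)))) (Function('W')(E, t) = Mul(Mul(2, E), Add(t, Mul(E, Pow(Add(-1, t), -1)))) = Mul(2, E, Add(t, Mul(E, Pow(Add(-1, t), -1)))))
v = 6213
Pow(Add(Pow(Add(67, Function('W')(-8, Function('X')(-5))), 2), v), Rational(1, 2)) = Pow(Add(Pow(Add(67, Mul(2, -8, Pow(Add(-1, -5), -1), Add(-8, Pow(-5, 2), Mul(-1, -5)))), 2), 6213), Rational(1, 2)) = Pow(Add(Pow(Add(67, Mul(2, -8, Pow(-6, -1), Add(-8, 25, 5))), 2), 6213), Rational(1, 2)) = Pow(Add(Pow(Add(67, Mul(2, -8, Rational(-1, 6), 22)), 2), 6213), Rational(1, 2)) = Pow(Add(Pow(Add(67, Rational(176, 3)), 2), 6213), Rational(1, 2)) = Pow(Add(Pow(Rational(377, 3), 2), 6213), Rational(1, 2)) = Pow(Add(Rational(142129, 9), 6213), Rational(1, 2)) = Pow(Rational(198046, 9), Rational(1, 2)) = Mul(Rational(1, 3), Pow(198046, Rational(1, 2)))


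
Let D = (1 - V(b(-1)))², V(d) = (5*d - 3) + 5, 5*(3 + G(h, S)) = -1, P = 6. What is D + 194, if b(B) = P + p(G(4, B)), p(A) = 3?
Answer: 2310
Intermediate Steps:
G(h, S) = -16/5 (G(h, S) = -3 + (⅕)*(-1) = -3 - ⅕ = -16/5)
b(B) = 9 (b(B) = 6 + 3 = 9)
V(d) = 2 + 5*d (V(d) = (-3 + 5*d) + 5 = 2 + 5*d)
D = 2116 (D = (1 - (2 + 5*9))² = (1 - (2 + 45))² = (1 - 1*47)² = (1 - 47)² = (-46)² = 2116)
D + 194 = 2116 + 194 = 2310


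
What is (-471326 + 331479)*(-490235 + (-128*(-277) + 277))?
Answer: 63560741194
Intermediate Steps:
(-471326 + 331479)*(-490235 + (-128*(-277) + 277)) = -139847*(-490235 + (35456 + 277)) = -139847*(-490235 + 35733) = -139847*(-454502) = 63560741194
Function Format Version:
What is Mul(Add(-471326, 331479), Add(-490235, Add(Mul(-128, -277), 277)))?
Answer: 63560741194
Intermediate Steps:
Mul(Add(-471326, 331479), Add(-490235, Add(Mul(-128, -277), 277))) = Mul(-139847, Add(-490235, Add(35456, 277))) = Mul(-139847, Add(-490235, 35733)) = Mul(-139847, -454502) = 63560741194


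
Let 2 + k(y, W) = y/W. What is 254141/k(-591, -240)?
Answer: 20331280/37 ≈ 5.4949e+5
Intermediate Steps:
k(y, W) = -2 + y/W
254141/k(-591, -240) = 254141/(-2 - 591/(-240)) = 254141/(-2 - 591*(-1/240)) = 254141/(-2 + 197/80) = 254141/(37/80) = 254141*(80/37) = 20331280/37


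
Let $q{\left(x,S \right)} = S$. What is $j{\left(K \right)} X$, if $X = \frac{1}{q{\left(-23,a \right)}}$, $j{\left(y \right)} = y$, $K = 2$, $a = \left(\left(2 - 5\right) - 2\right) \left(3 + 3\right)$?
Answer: $- \frac{1}{15} \approx -0.066667$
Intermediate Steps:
$a = -30$ ($a = \left(-3 - 2\right) 6 = \left(-5\right) 6 = -30$)
$X = - \frac{1}{30}$ ($X = \frac{1}{-30} = - \frac{1}{30} \approx -0.033333$)
$j{\left(K \right)} X = 2 \left(- \frac{1}{30}\right) = - \frac{1}{15}$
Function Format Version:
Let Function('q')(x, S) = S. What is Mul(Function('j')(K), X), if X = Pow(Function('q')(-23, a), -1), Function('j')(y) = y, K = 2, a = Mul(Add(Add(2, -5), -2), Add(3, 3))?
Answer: Rational(-1, 15) ≈ -0.066667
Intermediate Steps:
a = -30 (a = Mul(Add(-3, -2), 6) = Mul(-5, 6) = -30)
X = Rational(-1, 30) (X = Pow(-30, -1) = Rational(-1, 30) ≈ -0.033333)
Mul(Function('j')(K), X) = Mul(2, Rational(-1, 30)) = Rational(-1, 15)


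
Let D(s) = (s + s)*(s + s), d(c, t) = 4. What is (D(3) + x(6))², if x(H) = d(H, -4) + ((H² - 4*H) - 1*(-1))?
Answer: 2809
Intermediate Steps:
x(H) = 5 + H² - 4*H (x(H) = 4 + ((H² - 4*H) - 1*(-1)) = 4 + ((H² - 4*H) + 1) = 4 + (1 + H² - 4*H) = 5 + H² - 4*H)
D(s) = 4*s² (D(s) = (2*s)*(2*s) = 4*s²)
(D(3) + x(6))² = (4*3² + (5 + 6² - 4*6))² = (4*9 + (5 + 36 - 24))² = (36 + 17)² = 53² = 2809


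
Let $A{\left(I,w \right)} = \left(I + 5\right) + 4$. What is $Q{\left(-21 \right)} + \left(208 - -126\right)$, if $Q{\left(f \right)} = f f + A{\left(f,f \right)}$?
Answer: $763$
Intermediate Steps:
$A{\left(I,w \right)} = 9 + I$ ($A{\left(I,w \right)} = \left(5 + I\right) + 4 = 9 + I$)
$Q{\left(f \right)} = 9 + f + f^{2}$ ($Q{\left(f \right)} = f f + \left(9 + f\right) = f^{2} + \left(9 + f\right) = 9 + f + f^{2}$)
$Q{\left(-21 \right)} + \left(208 - -126\right) = \left(9 - 21 + \left(-21\right)^{2}\right) + \left(208 - -126\right) = \left(9 - 21 + 441\right) + \left(208 + 126\right) = 429 + 334 = 763$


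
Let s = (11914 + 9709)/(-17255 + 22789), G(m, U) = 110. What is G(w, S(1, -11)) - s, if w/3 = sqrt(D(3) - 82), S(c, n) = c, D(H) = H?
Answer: 587117/5534 ≈ 106.09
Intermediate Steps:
w = 3*I*sqrt(79) (w = 3*sqrt(3 - 82) = 3*sqrt(-79) = 3*(I*sqrt(79)) = 3*I*sqrt(79) ≈ 26.665*I)
s = 21623/5534 ≈ 3.9073
G(w, S(1, -11)) - s = 110 - 1*21623/5534 = 110 - 21623/5534 = 587117/5534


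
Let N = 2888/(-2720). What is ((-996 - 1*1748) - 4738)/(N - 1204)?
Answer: 2543880/409721 ≈ 6.2088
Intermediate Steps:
N = -361/340 (N = 2888*(-1/2720) = -361/340 ≈ -1.0618)
((-996 - 1*1748) - 4738)/(N - 1204) = ((-996 - 1*1748) - 4738)/(-361/340 - 1204) = ((-996 - 1748) - 4738)/(-409721/340) = (-2744 - 4738)*(-340/409721) = -7482*(-340/409721) = 2543880/409721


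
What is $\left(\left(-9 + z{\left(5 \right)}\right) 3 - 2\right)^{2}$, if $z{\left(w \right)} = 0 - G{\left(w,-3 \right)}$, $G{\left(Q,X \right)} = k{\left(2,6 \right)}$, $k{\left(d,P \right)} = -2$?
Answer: $529$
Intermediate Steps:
$G{\left(Q,X \right)} = -2$
$z{\left(w \right)} = 2$ ($z{\left(w \right)} = 0 - -2 = 0 + 2 = 2$)
$\left(\left(-9 + z{\left(5 \right)}\right) 3 - 2\right)^{2} = \left(\left(-9 + 2\right) 3 - 2\right)^{2} = \left(\left(-7\right) 3 - 2\right)^{2} = \left(-21 - 2\right)^{2} = \left(-23\right)^{2} = 529$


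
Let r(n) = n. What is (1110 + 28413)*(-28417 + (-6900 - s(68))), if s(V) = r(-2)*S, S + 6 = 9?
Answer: -1042486653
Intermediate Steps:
S = 3 (S = -6 + 9 = 3)
s(V) = -6 (s(V) = -2*3 = -6)
(1110 + 28413)*(-28417 + (-6900 - s(68))) = (1110 + 28413)*(-28417 + (-6900 - 1*(-6))) = 29523*(-28417 + (-6900 + 6)) = 29523*(-28417 - 6894) = 29523*(-35311) = -1042486653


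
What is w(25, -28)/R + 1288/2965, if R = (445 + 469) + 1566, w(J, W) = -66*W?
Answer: 216839/183830 ≈ 1.1796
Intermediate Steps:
R = 2480 (R = 914 + 1566 = 2480)
w(25, -28)/R + 1288/2965 = -66*(-28)/2480 + 1288/2965 = 1848*(1/2480) + 1288*(1/2965) = 231/310 + 1288/2965 = 216839/183830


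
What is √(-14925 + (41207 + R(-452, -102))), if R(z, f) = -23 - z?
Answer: √26711 ≈ 163.44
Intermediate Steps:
√(-14925 + (41207 + R(-452, -102))) = √(-14925 + (41207 + (-23 - 1*(-452)))) = √(-14925 + (41207 + (-23 + 452))) = √(-14925 + (41207 + 429)) = √(-14925 + 41636) = √26711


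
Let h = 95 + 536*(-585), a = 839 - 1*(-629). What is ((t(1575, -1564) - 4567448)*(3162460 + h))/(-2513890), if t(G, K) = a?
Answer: 1300845419010/251389 ≈ 5.1746e+6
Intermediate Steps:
a = 1468 (a = 839 + 629 = 1468)
t(G, K) = 1468
h = -313465 (h = 95 - 313560 = -313465)
((t(1575, -1564) - 4567448)*(3162460 + h))/(-2513890) = ((1468 - 4567448)*(3162460 - 313465))/(-2513890) = -4565980*2848995*(-1/2513890) = -13008454190100*(-1/2513890) = 1300845419010/251389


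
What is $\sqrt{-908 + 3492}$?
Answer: $2 \sqrt{646} \approx 50.833$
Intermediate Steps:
$\sqrt{-908 + 3492} = \sqrt{2584} = 2 \sqrt{646}$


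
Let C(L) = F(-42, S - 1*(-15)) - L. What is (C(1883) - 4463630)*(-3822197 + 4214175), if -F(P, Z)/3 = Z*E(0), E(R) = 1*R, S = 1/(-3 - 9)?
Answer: -1750382854714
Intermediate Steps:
S = -1/12 (S = 1/(-12) = -1/12 ≈ -0.083333)
E(R) = R
F(P, Z) = 0 (F(P, Z) = -3*Z*0 = -3*0 = 0)
C(L) = -L (C(L) = 0 - L = -L)
(C(1883) - 4463630)*(-3822197 + 4214175) = (-1*1883 - 4463630)*(-3822197 + 4214175) = (-1883 - 4463630)*391978 = -4465513*391978 = -1750382854714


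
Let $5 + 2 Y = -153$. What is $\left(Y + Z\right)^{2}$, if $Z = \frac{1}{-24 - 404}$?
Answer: $\frac{1143318969}{183184} \approx 6241.4$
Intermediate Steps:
$Y = -79$ ($Y = - \frac{5}{2} + \frac{1}{2} \left(-153\right) = - \frac{5}{2} - \frac{153}{2} = -79$)
$Z = - \frac{1}{428}$ ($Z = \frac{1}{-428} = - \frac{1}{428} \approx -0.0023364$)
$\left(Y + Z\right)^{2} = \left(-79 - \frac{1}{428}\right)^{2} = \left(- \frac{33813}{428}\right)^{2} = \frac{1143318969}{183184}$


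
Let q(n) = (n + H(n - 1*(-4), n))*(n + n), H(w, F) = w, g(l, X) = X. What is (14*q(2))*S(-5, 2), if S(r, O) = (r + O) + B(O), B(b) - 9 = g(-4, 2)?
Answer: 3584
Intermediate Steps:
B(b) = 11 (B(b) = 9 + 2 = 11)
S(r, O) = 11 + O + r (S(r, O) = (r + O) + 11 = (O + r) + 11 = 11 + O + r)
q(n) = 2*n*(4 + 2*n) (q(n) = (n + (n - 1*(-4)))*(n + n) = (n + (n + 4))*(2*n) = (n + (4 + n))*(2*n) = (4 + 2*n)*(2*n) = 2*n*(4 + 2*n))
(14*q(2))*S(-5, 2) = (14*(4*2*(2 + 2)))*(11 + 2 - 5) = (14*(4*2*4))*8 = (14*32)*8 = 448*8 = 3584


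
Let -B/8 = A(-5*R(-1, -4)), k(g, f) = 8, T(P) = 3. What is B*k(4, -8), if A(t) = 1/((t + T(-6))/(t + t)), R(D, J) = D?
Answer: -80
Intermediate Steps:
A(t) = 2*t/(3 + t) (A(t) = 1/((t + 3)/(t + t)) = 1/((3 + t)/((2*t))) = 1/((3 + t)*(1/(2*t))) = 1/((3 + t)/(2*t)) = 2*t/(3 + t))
B = -10 (B = -16*(-5*(-1))/(3 - 5*(-1)) = -16*5/(3 + 5) = -16*5/8 = -8*5/4 = -10)
B*k(4, -8) = -10*8 = -80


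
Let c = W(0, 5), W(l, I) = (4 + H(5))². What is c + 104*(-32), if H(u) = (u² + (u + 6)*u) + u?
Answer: 4593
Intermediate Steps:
H(u) = u + u² + u*(6 + u) (H(u) = (u² + (6 + u)*u) + u = (u² + u*(6 + u)) + u = u + u² + u*(6 + u))
W(l, I) = 7921 (W(l, I) = (4 + 5*(7 + 2*5))² = (4 + 5*(7 + 10))² = (4 + 5*17)² = (4 + 85)² = 89² = 7921)
c = 7921
c + 104*(-32) = 7921 + 104*(-32) = 7921 - 3328 = 4593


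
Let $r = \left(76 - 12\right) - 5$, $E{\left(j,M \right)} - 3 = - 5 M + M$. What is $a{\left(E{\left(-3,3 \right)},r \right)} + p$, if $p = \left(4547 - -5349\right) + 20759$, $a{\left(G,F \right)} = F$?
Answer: $30714$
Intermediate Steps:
$E{\left(j,M \right)} = 3 - 4 M$ ($E{\left(j,M \right)} = 3 + \left(- 5 M + M\right) = 3 - 4 M$)
$r = 59$ ($r = 64 - 5 = 59$)
$p = 30655$ ($p = \left(4547 + 5349\right) + 20759 = 9896 + 20759 = 30655$)
$a{\left(E{\left(-3,3 \right)},r \right)} + p = 59 + 30655 = 30714$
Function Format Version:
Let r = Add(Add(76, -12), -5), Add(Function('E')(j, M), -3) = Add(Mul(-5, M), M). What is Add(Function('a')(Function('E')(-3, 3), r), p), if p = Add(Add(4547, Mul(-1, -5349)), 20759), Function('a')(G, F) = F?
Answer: 30714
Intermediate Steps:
Function('E')(j, M) = Add(3, Mul(-4, M)) (Function('E')(j, M) = Add(3, Add(Mul(-5, M), M)) = Add(3, Mul(-4, M)))
r = 59 (r = Add(64, -5) = 59)
p = 30655 (p = Add(Add(4547, 5349), 20759) = Add(9896, 20759) = 30655)
Add(Function('a')(Function('E')(-3, 3), r), p) = Add(59, 30655) = 30714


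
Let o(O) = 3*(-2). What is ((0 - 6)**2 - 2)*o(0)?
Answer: -204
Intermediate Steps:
o(O) = -6
((0 - 6)**2 - 2)*o(0) = ((0 - 6)**2 - 2)*(-6) = ((-6)**2 - 2)*(-6) = (36 - 2)*(-6) = 34*(-6) = -204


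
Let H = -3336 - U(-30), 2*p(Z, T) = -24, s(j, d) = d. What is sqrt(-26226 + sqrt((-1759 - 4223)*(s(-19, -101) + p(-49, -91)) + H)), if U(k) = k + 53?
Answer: sqrt(-26226 + sqrt(672607)) ≈ 159.39*I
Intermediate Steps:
p(Z, T) = -12 (p(Z, T) = (1/2)*(-24) = -12)
U(k) = 53 + k
H = -3359 (H = -3336 - (53 - 30) = -3336 - 1*23 = -3336 - 23 = -3359)
sqrt(-26226 + sqrt((-1759 - 4223)*(s(-19, -101) + p(-49, -91)) + H)) = sqrt(-26226 + sqrt((-1759 - 4223)*(-101 - 12) - 3359)) = sqrt(-26226 + sqrt(-5982*(-113) - 3359)) = sqrt(-26226 + sqrt(675966 - 3359)) = sqrt(-26226 + sqrt(672607))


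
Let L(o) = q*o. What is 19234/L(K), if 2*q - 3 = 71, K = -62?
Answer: -9617/1147 ≈ -8.3845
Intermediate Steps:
q = 37 (q = 3/2 + (½)*71 = 3/2 + 71/2 = 37)
L(o) = 37*o
19234/L(K) = 19234/((37*(-62))) = 19234/(-2294) = 19234*(-1/2294) = -9617/1147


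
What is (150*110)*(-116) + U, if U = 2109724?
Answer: 195724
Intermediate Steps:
(150*110)*(-116) + U = (150*110)*(-116) + 2109724 = 16500*(-116) + 2109724 = -1914000 + 2109724 = 195724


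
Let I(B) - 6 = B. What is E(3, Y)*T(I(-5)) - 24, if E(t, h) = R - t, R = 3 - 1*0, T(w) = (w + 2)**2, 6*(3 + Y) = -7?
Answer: -24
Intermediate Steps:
Y = -25/6 (Y = -3 + (1/6)*(-7) = -3 - 7/6 = -25/6 ≈ -4.1667)
I(B) = 6 + B
T(w) = (2 + w)**2
R = 3 (R = 3 + 0 = 3)
E(t, h) = 3 - t
E(3, Y)*T(I(-5)) - 24 = (3 - 1*3)*(2 + (6 - 5))**2 - 24 = (3 - 3)*(2 + 1)**2 - 24 = 0*3**2 - 24 = 0*9 - 24 = 0 - 24 = -24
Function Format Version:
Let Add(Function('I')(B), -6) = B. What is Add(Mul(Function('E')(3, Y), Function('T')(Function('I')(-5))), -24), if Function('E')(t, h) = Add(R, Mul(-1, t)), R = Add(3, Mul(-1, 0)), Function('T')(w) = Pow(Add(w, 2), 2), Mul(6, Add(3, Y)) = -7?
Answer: -24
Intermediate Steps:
Y = Rational(-25, 6) (Y = Add(-3, Mul(Rational(1, 6), -7)) = Add(-3, Rational(-7, 6)) = Rational(-25, 6) ≈ -4.1667)
Function('I')(B) = Add(6, B)
Function('T')(w) = Pow(Add(2, w), 2)
R = 3 (R = Add(3, 0) = 3)
Function('E')(t, h) = Add(3, Mul(-1, t))
Add(Mul(Function('E')(3, Y), Function('T')(Function('I')(-5))), -24) = Add(Mul(Add(3, Mul(-1, 3)), Pow(Add(2, Add(6, -5)), 2)), -24) = Add(Mul(Add(3, -3), Pow(Add(2, 1), 2)), -24) = Add(Mul(0, Pow(3, 2)), -24) = Add(Mul(0, 9), -24) = Add(0, -24) = -24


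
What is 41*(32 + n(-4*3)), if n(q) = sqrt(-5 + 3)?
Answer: 1312 + 41*I*sqrt(2) ≈ 1312.0 + 57.983*I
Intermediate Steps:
n(q) = I*sqrt(2) (n(q) = sqrt(-2) = I*sqrt(2))
41*(32 + n(-4*3)) = 41*(32 + I*sqrt(2)) = 1312 + 41*I*sqrt(2)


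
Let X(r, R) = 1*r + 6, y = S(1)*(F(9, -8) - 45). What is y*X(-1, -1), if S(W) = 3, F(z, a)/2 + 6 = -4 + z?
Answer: -705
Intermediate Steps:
F(z, a) = -20 + 2*z (F(z, a) = -12 + 2*(-4 + z) = -12 + (-8 + 2*z) = -20 + 2*z)
y = -141 (y = 3*((-20 + 2*9) - 45) = 3*((-20 + 18) - 45) = 3*(-2 - 45) = 3*(-47) = -141)
X(r, R) = 6 + r (X(r, R) = r + 6 = 6 + r)
y*X(-1, -1) = -141*(6 - 1) = -141*5 = -705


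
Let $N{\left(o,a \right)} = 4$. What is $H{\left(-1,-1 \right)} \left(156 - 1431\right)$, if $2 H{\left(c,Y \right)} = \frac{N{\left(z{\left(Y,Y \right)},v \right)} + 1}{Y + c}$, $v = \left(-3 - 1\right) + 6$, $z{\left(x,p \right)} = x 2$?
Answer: $\frac{6375}{4} \approx 1593.8$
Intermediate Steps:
$z{\left(x,p \right)} = 2 x$
$v = 2$ ($v = -4 + 6 = 2$)
$H{\left(c,Y \right)} = \frac{5}{2 \left(Y + c\right)}$ ($H{\left(c,Y \right)} = \frac{\left(4 + 1\right) \frac{1}{Y + c}}{2} = \frac{5 \frac{1}{Y + c}}{2} = \frac{5}{2 \left(Y + c\right)}$)
$H{\left(-1,-1 \right)} \left(156 - 1431\right) = \frac{5}{2 \left(-1 - 1\right)} \left(156 - 1431\right) = \frac{5}{2 \left(-2\right)} \left(-1275\right) = \frac{5}{2} \left(- \frac{1}{2}\right) \left(-1275\right) = \left(- \frac{5}{4}\right) \left(-1275\right) = \frac{6375}{4}$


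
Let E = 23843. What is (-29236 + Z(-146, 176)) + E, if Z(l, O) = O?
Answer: -5217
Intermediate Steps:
(-29236 + Z(-146, 176)) + E = (-29236 + 176) + 23843 = -29060 + 23843 = -5217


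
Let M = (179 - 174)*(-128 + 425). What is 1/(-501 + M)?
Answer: 1/984 ≈ 0.0010163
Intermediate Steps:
M = 1485 (M = 5*297 = 1485)
1/(-501 + M) = 1/(-501 + 1485) = 1/984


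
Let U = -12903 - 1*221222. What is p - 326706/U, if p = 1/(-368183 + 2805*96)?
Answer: 32311969393/23155664875 ≈ 1.3954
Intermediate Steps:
U = -234125 (U = -12903 - 221222 = -234125)
p = -1/98903 (p = 1/(-368183 + 269280) = 1/(-98903) = -1/98903 ≈ -1.0111e-5)
p - 326706/U = -1/98903 - 326706/(-234125) = -1/98903 - 326706*(-1/234125) = -1/98903 + 326706/234125 = 32311969393/23155664875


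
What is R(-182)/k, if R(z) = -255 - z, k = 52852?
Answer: -1/724 ≈ -0.0013812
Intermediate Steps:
R(-182)/k = (-255 - 1*(-182))/52852 = (-255 + 182)*(1/52852) = -73*1/52852 = -1/724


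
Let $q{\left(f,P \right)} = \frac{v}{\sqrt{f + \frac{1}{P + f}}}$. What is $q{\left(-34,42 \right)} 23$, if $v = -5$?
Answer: $\frac{230 i \sqrt{542}}{271} \approx 19.759 i$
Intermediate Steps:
$q{\left(f,P \right)} = - \frac{5}{\sqrt{f + \frac{1}{P + f}}}$
$q{\left(-34,42 \right)} 23 = - \frac{5}{\sqrt{1 - 34 \left(42 - 34\right)} \frac{1}{\sqrt{42 - 34}}} \cdot 23 = - \frac{5}{\frac{1}{4} \sqrt{2} \sqrt{1 - 272}} \cdot 23 = - \frac{5}{\frac{1}{4} i \sqrt{542}} \cdot 23 = - 5 \left(- \frac{2 i \sqrt{542}}{271}\right) 23 = \frac{10 i \sqrt{542}}{271} \cdot 23 = \frac{230 i \sqrt{542}}{271}$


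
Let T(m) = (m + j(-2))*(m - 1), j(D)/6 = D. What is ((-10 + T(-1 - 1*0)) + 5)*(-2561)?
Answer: -53781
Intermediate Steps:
j(D) = 6*D
T(m) = (-1 + m)*(-12 + m) (T(m) = (m + 6*(-2))*(m - 1) = (m - 12)*(-1 + m) = (-12 + m)*(-1 + m) = (-1 + m)*(-12 + m))
((-10 + T(-1 - 1*0)) + 5)*(-2561) = ((-10 + (12 + (-1 - 1*0)² - 13*(-1 - 1*0))) + 5)*(-2561) = ((-10 + (12 + (-1 + 0)² - 13*(-1 + 0))) + 5)*(-2561) = ((-10 + (12 + (-1)² - 13*(-1))) + 5)*(-2561) = ((-10 + (12 + 1 + 13)) + 5)*(-2561) = ((-10 + 26) + 5)*(-2561) = (16 + 5)*(-2561) = 21*(-2561) = -53781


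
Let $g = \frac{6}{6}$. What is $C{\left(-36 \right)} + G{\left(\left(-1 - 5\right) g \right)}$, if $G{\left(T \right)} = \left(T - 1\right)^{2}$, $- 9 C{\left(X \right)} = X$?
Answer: $53$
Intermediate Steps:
$C{\left(X \right)} = - \frac{X}{9}$
$g = 1$ ($g = 6 \cdot \frac{1}{6} = 1$)
$G{\left(T \right)} = \left(-1 + T\right)^{2}$
$C{\left(-36 \right)} + G{\left(\left(-1 - 5\right) g \right)} = \left(- \frac{1}{9}\right) \left(-36\right) + \left(-1 + \left(-1 - 5\right) 1\right)^{2} = 4 + \left(-1 - 6\right)^{2} = 4 + \left(-7\right)^{2} = 4 + 49 = 53$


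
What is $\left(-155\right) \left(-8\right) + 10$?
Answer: $1250$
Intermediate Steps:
$\left(-155\right) \left(-8\right) + 10 = 1240 + 10 = 1250$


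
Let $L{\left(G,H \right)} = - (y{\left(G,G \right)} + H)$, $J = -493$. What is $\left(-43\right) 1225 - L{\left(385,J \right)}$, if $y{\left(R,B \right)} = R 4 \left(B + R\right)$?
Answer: $1132632$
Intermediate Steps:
$y{\left(R,B \right)} = R \left(4 B + 4 R\right)$
$L{\left(G,H \right)} = - H - 8 G^{2}$ ($L{\left(G,H \right)} = - (4 G \left(G + G\right) + H) = - (4 G 2 G + H) = - (8 G^{2} + H) = - (H + 8 G^{2}) = - H - 8 G^{2}$)
$\left(-43\right) 1225 - L{\left(385,J \right)} = \left(-43\right) 1225 - \left(\left(-1\right) \left(-493\right) - 8 \cdot 385^{2}\right) = -52675 - \left(493 - 1185800\right) = -52675 - -1185307 = -52675 + 1185307 = 1132632$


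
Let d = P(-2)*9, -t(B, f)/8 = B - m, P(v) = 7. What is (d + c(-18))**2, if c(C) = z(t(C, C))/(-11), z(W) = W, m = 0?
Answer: 301401/121 ≈ 2490.9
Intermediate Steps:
t(B, f) = -8*B (t(B, f) = -8*(B - 1*0) = -8*(B + 0) = -8*B)
c(C) = 8*C/11 (c(C) = -8*C/(-11) = -8*C*(-1/11) = 8*C/11)
d = 63 (d = 7*9 = 63)
(d + c(-18))**2 = (63 + (8/11)*(-18))**2 = (63 - 144/11)**2 = (549/11)**2 = 301401/121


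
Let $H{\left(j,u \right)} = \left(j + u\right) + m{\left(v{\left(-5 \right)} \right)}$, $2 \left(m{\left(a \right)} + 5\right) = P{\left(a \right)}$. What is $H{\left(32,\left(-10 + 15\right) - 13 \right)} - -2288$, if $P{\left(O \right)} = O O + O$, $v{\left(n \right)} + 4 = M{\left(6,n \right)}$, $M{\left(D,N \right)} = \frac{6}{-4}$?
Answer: $\frac{18555}{8} \approx 2319.4$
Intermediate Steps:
$M{\left(D,N \right)} = - \frac{3}{2}$ ($M{\left(D,N \right)} = 6 \left(- \frac{1}{4}\right) = - \frac{3}{2}$)
$v{\left(n \right)} = - \frac{11}{2}$ ($v{\left(n \right)} = -4 - \frac{3}{2} = - \frac{11}{2}$)
$P{\left(O \right)} = O + O^{2}$ ($P{\left(O \right)} = O^{2} + O = O + O^{2}$)
$m{\left(a \right)} = -5 + \frac{a \left(1 + a\right)}{2}$
$H{\left(j,u \right)} = \frac{59}{8} + j + u$ ($H{\left(j,u \right)} = \left(j + u\right) - \left(5 + \frac{11 \left(1 - \frac{11}{2}\right)}{4}\right) = \left(j + u\right) - \left(5 + \frac{11}{4} \left(- \frac{9}{2}\right)\right) = \left(j + u\right) + \left(-5 + \frac{99}{8}\right) = \left(j + u\right) + \frac{59}{8} = \frac{59}{8} + j + u$)
$H{\left(32,\left(-10 + 15\right) - 13 \right)} - -2288 = \left(\frac{59}{8} + 32 + \left(\left(-10 + 15\right) - 13\right)\right) - -2288 = \left(\frac{59}{8} + 32 + \left(5 - 13\right)\right) + 2288 = \left(\frac{59}{8} + 32 - 8\right) + 2288 = \frac{251}{8} + 2288 = \frac{18555}{8}$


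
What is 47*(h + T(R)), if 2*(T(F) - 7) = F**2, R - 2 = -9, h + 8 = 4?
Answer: 2585/2 ≈ 1292.5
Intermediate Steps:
h = -4 (h = -8 + 4 = -4)
R = -7 (R = 2 - 9 = -7)
T(F) = 7 + F**2/2
47*(h + T(R)) = 47*(-4 + (7 + (1/2)*(-7)**2)) = 47*(-4 + (7 + (1/2)*49)) = 47*(-4 + (7 + 49/2)) = 47*(-4 + 63/2) = 47*(55/2) = 2585/2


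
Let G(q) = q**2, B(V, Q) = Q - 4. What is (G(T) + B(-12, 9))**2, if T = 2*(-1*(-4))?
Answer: 4761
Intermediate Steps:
B(V, Q) = -4 + Q
T = 8 (T = 2*4 = 8)
(G(T) + B(-12, 9))**2 = (8**2 + (-4 + 9))**2 = (64 + 5)**2 = 69**2 = 4761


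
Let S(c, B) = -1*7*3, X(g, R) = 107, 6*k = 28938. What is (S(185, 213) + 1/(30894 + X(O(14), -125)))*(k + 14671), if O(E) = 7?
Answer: -12690983880/31001 ≈ -4.0937e+5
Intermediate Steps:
k = 4823 (k = (1/6)*28938 = 4823)
S(c, B) = -21 (S(c, B) = -7*3 = -21)
(S(185, 213) + 1/(30894 + X(O(14), -125)))*(k + 14671) = (-21 + 1/(30894 + 107))*(4823 + 14671) = (-21 + 1/31001)*19494 = -651020/31001*19494 = -12690983880/31001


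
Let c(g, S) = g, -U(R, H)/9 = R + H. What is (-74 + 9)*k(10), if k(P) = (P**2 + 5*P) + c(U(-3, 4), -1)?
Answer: -9165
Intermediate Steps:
U(R, H) = -9*H - 9*R (U(R, H) = -9*(R + H) = -9*(H + R) = -9*H - 9*R)
k(P) = -9 + P**2 + 5*P (k(P) = (P**2 + 5*P) + (-9*4 - 9*(-3)) = (P**2 + 5*P) + (-36 + 27) = (P**2 + 5*P) - 9 = -9 + P**2 + 5*P)
(-74 + 9)*k(10) = (-74 + 9)*(-9 + 10**2 + 5*10) = -65*(-9 + 100 + 50) = -65*141 = -9165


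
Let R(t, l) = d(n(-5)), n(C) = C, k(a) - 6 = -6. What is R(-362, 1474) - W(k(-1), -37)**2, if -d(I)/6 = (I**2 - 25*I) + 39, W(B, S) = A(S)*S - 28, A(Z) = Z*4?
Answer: -29681838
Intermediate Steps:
A(Z) = 4*Z
k(a) = 0 (k(a) = 6 - 6 = 0)
W(B, S) = -28 + 4*S**2 (W(B, S) = (4*S)*S - 28 = 4*S**2 - 28 = -28 + 4*S**2)
d(I) = -234 - 6*I**2 + 150*I (d(I) = -6*((I**2 - 25*I) + 39) = -6*(39 + I**2 - 25*I) = -234 - 6*I**2 + 150*I)
R(t, l) = -1134 (R(t, l) = -234 - 6*(-5)**2 + 150*(-5) = -234 - 6*25 - 750 = -234 - 150 - 750 = -1134)
R(-362, 1474) - W(k(-1), -37)**2 = -1134 - (-28 + 4*(-37)**2)**2 = -1134 - (-28 + 4*1369)**2 = -1134 - (-28 + 5476)**2 = -1134 - 1*5448**2 = -1134 - 1*29680704 = -1134 - 29680704 = -29681838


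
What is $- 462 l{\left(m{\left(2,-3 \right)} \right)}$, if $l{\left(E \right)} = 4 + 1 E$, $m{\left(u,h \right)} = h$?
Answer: $-462$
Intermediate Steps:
$l{\left(E \right)} = 4 + E$
$- 462 l{\left(m{\left(2,-3 \right)} \right)} = - 462 \left(4 - 3\right) = \left(-462\right) 1 = -462$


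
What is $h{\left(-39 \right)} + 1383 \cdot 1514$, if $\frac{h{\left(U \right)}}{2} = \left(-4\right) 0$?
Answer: $2093862$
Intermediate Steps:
$h{\left(U \right)} = 0$ ($h{\left(U \right)} = 2 \left(\left(-4\right) 0\right) = 2 \cdot 0 = 0$)
$h{\left(-39 \right)} + 1383 \cdot 1514 = 0 + 1383 \cdot 1514 = 0 + 2093862 = 2093862$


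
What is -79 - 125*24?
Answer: -3079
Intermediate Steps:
-79 - 125*24 = -79 - 3000 = -3079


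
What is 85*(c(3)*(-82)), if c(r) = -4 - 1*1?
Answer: 34850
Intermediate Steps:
c(r) = -5 (c(r) = -4 - 1 = -5)
85*(c(3)*(-82)) = 85*(-5*(-82)) = 85*410 = 34850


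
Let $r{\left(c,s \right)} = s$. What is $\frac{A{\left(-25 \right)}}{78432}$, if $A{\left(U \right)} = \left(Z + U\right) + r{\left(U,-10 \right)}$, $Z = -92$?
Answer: $- \frac{127}{78432} \approx -0.0016192$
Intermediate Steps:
$A{\left(U \right)} = -102 + U$ ($A{\left(U \right)} = \left(-92 + U\right) - 10 = -102 + U$)
$\frac{A{\left(-25 \right)}}{78432} = \frac{-102 - 25}{78432} = \left(-127\right) \frac{1}{78432} = - \frac{127}{78432}$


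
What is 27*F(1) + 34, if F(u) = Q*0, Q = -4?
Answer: 34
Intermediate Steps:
F(u) = 0 (F(u) = -4*0 = 0)
27*F(1) + 34 = 27*0 + 34 = 0 + 34 = 34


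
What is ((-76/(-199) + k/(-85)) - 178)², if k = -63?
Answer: 8951304048129/286117225 ≈ 31285.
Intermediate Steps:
((-76/(-199) + k/(-85)) - 178)² = ((-76/(-199) - 63/(-85)) - 178)² = ((-76*(-1/199) - 63*(-1/85)) - 178)² = ((76/199 + 63/85) - 178)² = (18997/16915 - 178)² = (-2991873/16915)² = 8951304048129/286117225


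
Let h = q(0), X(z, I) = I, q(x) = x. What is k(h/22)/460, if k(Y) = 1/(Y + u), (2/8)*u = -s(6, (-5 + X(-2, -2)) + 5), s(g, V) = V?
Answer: 1/3680 ≈ 0.00027174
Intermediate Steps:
h = 0
u = 8 (u = 4*(-((-5 - 2) + 5)) = 4*(-(-7 + 5)) = 4*(-1*(-2)) = 4*2 = 8)
k(Y) = 1/(8 + Y) (k(Y) = 1/(Y + 8) = 1/(8 + Y))
k(h/22)/460 = 1/((8 + 0/22)*460) = (1/460)/(8 + 0*(1/22)) = (1/460)/(8 + 0) = (1/460)/8 = (1/8)*(1/460) = 1/3680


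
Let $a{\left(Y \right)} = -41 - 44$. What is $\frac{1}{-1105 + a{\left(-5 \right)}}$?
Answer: $- \frac{1}{1190} \approx -0.00084034$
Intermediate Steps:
$a{\left(Y \right)} = -85$
$\frac{1}{-1105 + a{\left(-5 \right)}} = \frac{1}{-1105 - 85} = \frac{1}{-1190} = - \frac{1}{1190}$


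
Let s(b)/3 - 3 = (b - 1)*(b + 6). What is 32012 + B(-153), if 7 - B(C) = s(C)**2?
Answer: -4613501910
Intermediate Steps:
s(b) = 9 + 3*(-1 + b)*(6 + b) (s(b) = 9 + 3*((b - 1)*(b + 6)) = 9 + 3*((-1 + b)*(6 + b)) = 9 + 3*(-1 + b)*(6 + b))
B(C) = 7 - (-9 + 3*C**2 + 15*C)**2
32012 + B(-153) = 32012 + (7 - 9*(-3 + (-153)**2 + 5*(-153))**2) = 32012 + (7 - 9*(-3 + 23409 - 765)**2) = 32012 + (7 - 9*22641**2) = 32012 + (7 - 9*512614881) = 32012 + (7 - 4613533929) = 32012 - 4613533922 = -4613501910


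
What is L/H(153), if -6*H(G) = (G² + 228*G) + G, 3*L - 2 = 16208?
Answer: -16210/29223 ≈ -0.55470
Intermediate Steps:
L = 16210/3 (L = ⅔ + (⅓)*16208 = ⅔ + 16208/3 = 16210/3 ≈ 5403.3)
H(G) = -229*G/6 - G²/6 (H(G) = -((G² + 228*G) + G)/6 = -(G² + 229*G)/6 = -229*G/6 - G²/6)
L/H(153) = 16210/(3*((-⅙*153*(229 + 153)))) = 16210/(3*((-⅙*153*382))) = (16210/3)/(-9741) = (16210/3)*(-1/9741) = -16210/29223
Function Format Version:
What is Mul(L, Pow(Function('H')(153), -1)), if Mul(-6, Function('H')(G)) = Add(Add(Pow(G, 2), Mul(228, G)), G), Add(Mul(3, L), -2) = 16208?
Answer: Rational(-16210, 29223) ≈ -0.55470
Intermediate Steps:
L = Rational(16210, 3) (L = Add(Rational(2, 3), Mul(Rational(1, 3), 16208)) = Add(Rational(2, 3), Rational(16208, 3)) = Rational(16210, 3) ≈ 5403.3)
Function('H')(G) = Add(Mul(Rational(-229, 6), G), Mul(Rational(-1, 6), Pow(G, 2))) (Function('H')(G) = Mul(Rational(-1, 6), Add(Add(Pow(G, 2), Mul(228, G)), G)) = Mul(Rational(-1, 6), Add(Pow(G, 2), Mul(229, G))) = Add(Mul(Rational(-229, 6), G), Mul(Rational(-1, 6), Pow(G, 2))))
Mul(L, Pow(Function('H')(153), -1)) = Mul(Rational(16210, 3), Pow(Mul(Rational(-1, 6), 153, Add(229, 153)), -1)) = Mul(Rational(16210, 3), Pow(Mul(Rational(-1, 6), 153, 382), -1)) = Mul(Rational(16210, 3), Pow(-9741, -1)) = Mul(Rational(16210, 3), Rational(-1, 9741)) = Rational(-16210, 29223)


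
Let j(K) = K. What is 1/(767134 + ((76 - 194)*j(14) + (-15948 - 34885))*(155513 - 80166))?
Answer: -1/3953820161 ≈ -2.5292e-10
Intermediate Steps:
1/(767134 + ((76 - 194)*j(14) + (-15948 - 34885))*(155513 - 80166)) = 1/(767134 + ((76 - 194)*14 + (-15948 - 34885))*(155513 - 80166)) = 1/(767134 + (-118*14 - 50833)*75347) = 1/(767134 + (-1652 - 50833)*75347) = 1/(767134 - 52485*75347) = 1/(767134 - 3954587295) = 1/(-3953820161) = -1/3953820161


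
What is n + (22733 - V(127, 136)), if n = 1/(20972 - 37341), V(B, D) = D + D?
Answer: 367664108/16369 ≈ 22461.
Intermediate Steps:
V(B, D) = 2*D
n = -1/16369 (n = 1/(-16369) = -1/16369 ≈ -6.1091e-5)
n + (22733 - V(127, 136)) = -1/16369 + (22733 - 2*136) = -1/16369 + (22733 - 1*272) = -1/16369 + (22733 - 272) = -1/16369 + 22461 = 367664108/16369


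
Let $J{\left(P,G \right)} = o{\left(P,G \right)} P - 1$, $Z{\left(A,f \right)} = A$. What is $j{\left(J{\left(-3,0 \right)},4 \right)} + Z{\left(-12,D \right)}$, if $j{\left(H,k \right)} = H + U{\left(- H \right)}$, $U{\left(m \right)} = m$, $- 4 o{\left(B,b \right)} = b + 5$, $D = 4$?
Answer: $-12$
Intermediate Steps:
$o{\left(B,b \right)} = - \frac{5}{4} - \frac{b}{4}$ ($o{\left(B,b \right)} = - \frac{b + 5}{4} = - \frac{5 + b}{4} = - \frac{5}{4} - \frac{b}{4}$)
$J{\left(P,G \right)} = -1 + P \left(- \frac{5}{4} - \frac{G}{4}\right)$ ($J{\left(P,G \right)} = \left(- \frac{5}{4} - \frac{G}{4}\right) P - 1 = P \left(- \frac{5}{4} - \frac{G}{4}\right) - 1 = -1 + P \left(- \frac{5}{4} - \frac{G}{4}\right)$)
$j{\left(H,k \right)} = 0$ ($j{\left(H,k \right)} = H - H = 0$)
$j{\left(J{\left(-3,0 \right)},4 \right)} + Z{\left(-12,D \right)} = 0 - 12 = -12$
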